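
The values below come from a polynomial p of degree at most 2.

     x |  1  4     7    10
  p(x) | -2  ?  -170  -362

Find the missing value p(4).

-50

The 3 known points determine the degree-2 polynomial uniquely.
Write p(x) = ax^2 + bx + c. Substituting each data point gives a linear system:
  a + b + c = -2
  49a + 7b + c = -170
  100a + 10b + c = -362
Solving the system yields a = -4, b = 4, c = -2.
So p(x) = -4x² + 4x - 2.
Then p(4) = -50.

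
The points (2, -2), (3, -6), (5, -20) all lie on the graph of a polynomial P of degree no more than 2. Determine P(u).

Write P(u) = au^2 + bu + c. Substituting each data point gives a linear system:
  4a + 2b + c = -2
  9a + 3b + c = -6
  25a + 5b + c = -20
Solving the system yields a = -1, b = 1, c = 0.
So P(u) = -u^2 + u.
Check: P(2) = -2. ✓

P(u) = -u^2 + u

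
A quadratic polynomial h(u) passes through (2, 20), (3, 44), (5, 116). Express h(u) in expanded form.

Using the Lagrange interpolation formula with nodes 2, 3, 5:
  L_0(u) = (u - 3)(u - 5) / 3
  L_1(u) = (u - 2)(u - 5) / -2
  L_2(u) = (u - 2)(u - 3) / 6
Then h(u) = 20·L_0(u) + 44·L_1(u) + 116·L_2(u).
Expanding and collecting terms gives h(u) = 4u² + 4u - 4.
Check: h(5) = 116. ✓

h(u) = 4u^2 + 4u - 4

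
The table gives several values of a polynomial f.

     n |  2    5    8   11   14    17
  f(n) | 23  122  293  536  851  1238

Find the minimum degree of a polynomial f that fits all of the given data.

Forward differences of the values at n = 2, 5, 8, 11, 14, 17:
  f  : 23  122  293  536  851  1238
  Δ  : 99  171  243  315  387
  Δ^2: 72  72  72  72
  Δ^3: 0  0  0
  Δ^4: 0  0
  Δ^5: 0
The second differences are constant (72) and nonzero, while all higher differences vanish, so the minimal degree is 2.

2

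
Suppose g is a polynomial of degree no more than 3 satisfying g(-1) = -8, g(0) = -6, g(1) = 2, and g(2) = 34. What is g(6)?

762

Forward differences of the values at s = -1, 0, 1, 2:
  g  : -8  -6  2  34
  Δ  : 2  8  32
  Δ^2: 6  24
  Δ^3: 18
The third differences are constant, confirming degree 3.
Interpolating (Newton forward form) and evaluating at s = 6 gives g(6) = 762.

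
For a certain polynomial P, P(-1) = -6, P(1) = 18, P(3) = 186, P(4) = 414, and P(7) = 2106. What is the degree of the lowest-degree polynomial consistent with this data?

3

Divided differences on the nodes -1, 1, 3, 4, 7:
  order 0: -6  18  186  414  2106
  order 1: 12  84  228  564
  order 2: 18  48  84
  order 3: 6  6
  order 4: 0
The order-3 divided differences are all 6 (nonzero) and every higher order vanishes, so the data lies on a polynomial of degree exactly 3.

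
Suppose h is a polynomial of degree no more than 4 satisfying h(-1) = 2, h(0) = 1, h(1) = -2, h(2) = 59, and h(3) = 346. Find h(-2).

31

Using the Lagrange interpolation formula with nodes -1, 0, 1, 2, 3:
  L_0(u) = u(u - 1)(u - 2)(u - 3) / 24
  L_1(u) = (u + 1)(u - 1)(u - 2)(u - 3) / -6
  L_2(u) = (u + 1)u(u - 2)(u - 3) / 4
  L_3(u) = (u + 1)u(u - 1)(u - 3) / -6
  L_4(u) = (u + 1)u(u - 1)(u - 2) / 24
Then h(u) = 2·L_0(u) + 1·L_1(u) - 2·L_2(u) + 59·L_3(u) + 346·L_4(u).
Expanding and collecting terms gives h(u) = 4u^4 + 3u^3 - 5u^2 - 5u + 1.
Evaluating at u = -2: h(-2) = 31.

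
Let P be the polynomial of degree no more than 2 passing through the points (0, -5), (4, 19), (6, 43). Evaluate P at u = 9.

94

Using the Lagrange interpolation formula with nodes 0, 4, 6:
  L_0(u) = (u - 4)(u - 6) / 24
  L_1(u) = u(u - 6) / -8
  L_2(u) = u(u - 4) / 12
Then P(u) = -5·L_0(u) + 19·L_1(u) + 43·L_2(u).
Expanding and collecting terms gives P(u) = u^2 + 2u - 5.
Evaluating at u = 9: P(9) = 94.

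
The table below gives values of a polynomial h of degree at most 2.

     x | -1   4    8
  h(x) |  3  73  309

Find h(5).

Using the Lagrange interpolation formula with nodes -1, 4, 8:
  L_0(x) = (x - 4)(x - 8) / 45
  L_1(x) = (x + 1)(x - 8) / -20
  L_2(x) = (x + 1)(x - 4) / 36
Then h(x) = 3·L_0(x) + 73·L_1(x) + 309·L_2(x).
Expanding and collecting terms gives h(x) = 5x^2 - x - 3.
Evaluating at x = 5: h(5) = 117.

117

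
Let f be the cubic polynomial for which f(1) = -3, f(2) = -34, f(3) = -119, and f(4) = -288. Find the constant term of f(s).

Write f(s) = as^3 + bs^2 + cs + d. Substituting each data point gives a linear system:
  a + b + c + d = -3
  8a + 4b + 2c + d = -34
  27a + 9b + 3c + d = -119
  64a + 16b + 4c + d = -288
Solving the system yields a = -5, b = 3, c = -5, d = 4.
So f(s) = -5s^3 + 3s^2 - 5s + 4.
The constant term is 4.

4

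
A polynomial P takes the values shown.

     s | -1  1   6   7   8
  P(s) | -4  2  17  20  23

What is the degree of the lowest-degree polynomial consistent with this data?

1

Divided differences on the nodes -1, 1, 6, 7, 8:
  order 0: -4  2  17  20  23
  order 1: 3  3  3  3
  order 2: 0  0  0
  order 3: 0  0
  order 4: 0
The order-1 divided differences are all 3 (nonzero) and every higher order vanishes, so the data lies on a polynomial of degree exactly 1.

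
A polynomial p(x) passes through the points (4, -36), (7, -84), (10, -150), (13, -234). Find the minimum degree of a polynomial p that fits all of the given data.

2

Forward differences of the values at x = 4, 7, 10, 13:
  p  : -36  -84  -150  -234
  Δ  : -48  -66  -84
  Δ^2: -18  -18
  Δ^3: 0
The second differences are constant (-18) and nonzero, while all higher differences vanish, so the minimal degree is 2.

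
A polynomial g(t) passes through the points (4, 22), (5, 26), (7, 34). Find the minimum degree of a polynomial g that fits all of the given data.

1

Divided differences on the nodes 4, 5, 7:
  order 0: 22  26  34
  order 1: 4  4
  order 2: 0
The order-1 divided differences are all 4 (nonzero) and every higher order vanishes, so the data lies on a polynomial of degree exactly 1.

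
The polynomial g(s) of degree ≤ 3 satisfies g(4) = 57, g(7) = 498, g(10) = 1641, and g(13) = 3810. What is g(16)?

Write g(s) = as^3 + bs^2 + cs + d. Substituting each data point gives a linear system:
  64a + 16b + 4c + d = 57
  343a + 49b + 7c + d = 498
  1000a + 100b + 10c + d = 1641
  2197a + 169b + 13c + d = 3810
Solving the system yields a = 2, b = -3, c = -6, d = 1.
So g(s) = 2s^3 - 3s^2 - 6s + 1.
Then g(16) = 7329.

7329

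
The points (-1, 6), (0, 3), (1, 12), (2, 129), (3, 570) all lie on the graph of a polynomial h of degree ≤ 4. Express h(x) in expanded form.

h(x) = 5x^4 + 6x^3 + x^2 - 3x + 3

Write h(x) = ax^4 + bx^3 + cx^2 + dx + e. Substituting each data point gives a linear system:
  a - b + c - d + e = 6
  e = 3
  a + b + c + d + e = 12
  16a + 8b + 4c + 2d + e = 129
  81a + 27b + 9c + 3d + e = 570
Solving the system yields a = 5, b = 6, c = 1, d = -3, e = 3.
So h(x) = 5x⁴ + 6x³ + x² - 3x + 3.
Check: h(0) = 3. ✓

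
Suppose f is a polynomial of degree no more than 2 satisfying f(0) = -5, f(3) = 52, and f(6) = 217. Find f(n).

Using the Lagrange interpolation formula with nodes 0, 3, 6:
  L_0(n) = (n - 3)(n - 6) / 18
  L_1(n) = n(n - 6) / -9
  L_2(n) = n(n - 3) / 18
Then f(n) = -5·L_0(n) + 52·L_1(n) + 217·L_2(n).
Expanding and collecting terms gives f(n) = 6n² + n - 5.
Check: f(0) = -5. ✓

f(n) = 6n^2 + n - 5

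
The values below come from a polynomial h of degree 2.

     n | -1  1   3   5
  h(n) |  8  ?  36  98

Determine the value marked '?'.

6

On equispaced nodes a degree-2 polynomial has vanishing third forward difference, so
  - h(-1) + 3·h(1) - 3·h(3) + h(5) = 0.
Substituting the known values and solving for h(1):
  3·h(1) = 18
  h(1) = 6.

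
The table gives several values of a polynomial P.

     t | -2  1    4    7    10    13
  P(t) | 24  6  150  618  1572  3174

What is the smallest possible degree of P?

Forward differences of the values at t = -2, 1, 4, 7, 10, 13:
  P  : 24  6  150  618  1572  3174
  Δ  : -18  144  468  954  1602
  Δ^2: 162  324  486  648
  Δ^3: 162  162  162
  Δ^4: 0  0
  Δ^5: 0
The third differences are constant (162) and nonzero, while all higher differences vanish, so the minimal degree is 3.

3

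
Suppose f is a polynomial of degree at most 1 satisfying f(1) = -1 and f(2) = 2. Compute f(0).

-4

Write f(s) = as + b. Substituting each data point gives a linear system:
  a + b = -1
  2a + b = 2
Solving the system yields a = 3, b = -4.
So f(s) = 3s - 4.
Then f(0) = -4.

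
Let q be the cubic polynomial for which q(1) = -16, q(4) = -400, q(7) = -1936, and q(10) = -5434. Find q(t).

Write q(t) = at^3 + bt^2 + ct + d. Substituting each data point gives a linear system:
  a + b + c + d = -16
  64a + 16b + 4c + d = -400
  343a + 49b + 7c + d = -1936
  1000a + 100b + 10c + d = -5434
Solving the system yields a = -5, b = -4, c = -3, d = -4.
So q(t) = -5t^3 - 4t^2 - 3t - 4.
Check: q(10) = -5434. ✓

q(t) = -5t^3 - 4t^2 - 3t - 4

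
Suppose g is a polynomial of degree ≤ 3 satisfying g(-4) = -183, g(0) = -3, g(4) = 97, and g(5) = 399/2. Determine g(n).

Write g(n) = an^3 + bn^2 + cn + d. Substituting each data point gives a linear system:
  -64a + 16b - 4c + d = -183
  d = -3
  64a + 16b + 4c + d = 97
  125a + 25b + 5c + d = 399/2
Solving the system yields a = 2, b = -5/2, c = 3, d = -3.
So g(n) = 2n³ - (5/2)n² + 3n - 3.
Check: g(4) = 97. ✓

g(n) = 2n^3 - (5/2)n^2 + 3n - 3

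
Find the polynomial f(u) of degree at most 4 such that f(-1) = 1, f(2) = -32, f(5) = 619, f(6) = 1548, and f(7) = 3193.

Write f(u) = au^4 + bu^3 + cu^2 + du + e. Substituting each data point gives a linear system:
  a - b + c - d + e = 1
  16a + 8b + 4c + 2d + e = -32
  625a + 125b + 25c + 5d + e = 619
  1296a + 216b + 36c + 6d + e = 1548
  2401a + 343b + 49c + 7d + e = 3193
Solving the system yields a = 2, b = -4, c = -4, d = -5, e = -6.
So f(u) = 2u⁴ - 4u³ - 4u² - 5u - 6.
Check: f(2) = -32. ✓

f(u) = 2u^4 - 4u^3 - 4u^2 - 5u - 6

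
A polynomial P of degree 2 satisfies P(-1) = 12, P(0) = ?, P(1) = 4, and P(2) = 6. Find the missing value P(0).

6

The 3 known points determine the degree-2 polynomial uniquely.
Write P(u) = au^2 + bu + c. Substituting each data point gives a linear system:
  a - b + c = 12
  a + b + c = 4
  4a + 2b + c = 6
Solving the system yields a = 2, b = -4, c = 6.
So P(u) = 2u² - 4u + 6.
Then P(0) = 6.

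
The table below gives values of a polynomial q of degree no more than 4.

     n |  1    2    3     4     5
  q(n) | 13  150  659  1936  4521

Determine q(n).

Write q(n) = an^4 + bn^3 + cn^2 + dn + e. Substituting each data point gives a linear system:
  a + b + c + d + e = 13
  16a + 8b + 4c + 2d + e = 150
  81a + 27b + 9c + 3d + e = 659
  256a + 64b + 16c + 4d + e = 1936
  625a + 125b + 25c + 5d + e = 4521
Solving the system yields a = 6, b = 6, c = 0, d = 5, e = -4.
So q(n) = 6n⁴ + 6n³ + 5n - 4.
Check: q(4) = 1936. ✓

q(n) = 6n^4 + 6n^3 + 5n - 4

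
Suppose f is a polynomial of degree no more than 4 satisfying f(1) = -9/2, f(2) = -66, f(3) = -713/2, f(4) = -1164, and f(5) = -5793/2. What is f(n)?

f(n) = -5n^4 + 2n^3 - (3/2)n^2 + 4n - 4

Write f(n) = an^4 + bn^3 + cn^2 + dn + e. Substituting each data point gives a linear system:
  a + b + c + d + e = -9/2
  16a + 8b + 4c + 2d + e = -66
  81a + 27b + 9c + 3d + e = -713/2
  256a + 64b + 16c + 4d + e = -1164
  625a + 125b + 25c + 5d + e = -5793/2
Solving the system yields a = -5, b = 2, c = -3/2, d = 4, e = -4.
So f(n) = -5n^4 + 2n^3 - (3/2)n^2 + 4n - 4.
Check: f(4) = -1164. ✓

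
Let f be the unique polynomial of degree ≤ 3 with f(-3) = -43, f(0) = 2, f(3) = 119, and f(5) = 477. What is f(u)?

Write f(u) = au^3 + bu^2 + cu + d. Substituting each data point gives a linear system:
  -27a + 9b - 3c + d = -43
  d = 2
  27a + 9b + 3c + d = 119
  125a + 25b + 5c + d = 477
Solving the system yields a = 3, b = 4, c = 0, d = 2.
So f(u) = 3u^3 + 4u^2 + 2.
Check: f(5) = 477. ✓

f(u) = 3u^3 + 4u^2 + 2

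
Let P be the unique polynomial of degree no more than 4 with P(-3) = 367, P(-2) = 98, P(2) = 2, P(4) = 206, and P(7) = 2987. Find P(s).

Write P(s) = as^4 + bs^3 + cs^2 + ds + e. Substituting each data point gives a linear system:
  81a - 27b + 9c - 3d + e = 367
  16a - 8b + 4c - 2d + e = 98
  16a + 8b + 4c + 2d + e = 2
  256a + 64b + 16c + 4d + e = 206
  2401a + 343b + 49c + 7d + e = 2987
Solving the system yields a = 2, b = -6, c = 5, d = 0, e = -2.
So P(s) = 2s^4 - 6s^3 + 5s^2 - 2.
Check: P(2) = 2. ✓

P(s) = 2s^4 - 6s^3 + 5s^2 - 2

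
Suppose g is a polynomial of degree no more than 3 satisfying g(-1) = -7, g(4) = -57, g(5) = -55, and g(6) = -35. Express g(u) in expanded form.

Write g(u) = au^3 + bu^2 + cu + d. Substituting each data point gives a linear system:
  -a + b - c + d = -7
  64a + 16b + 4c + d = -57
  125a + 25b + 5c + d = -55
  216a + 36b + 6c + d = -35
Solving the system yields a = 1, b = -6, c = -5, d = -5.
So g(u) = u^3 - 6u^2 - 5u - 5.
Check: g(6) = -35. ✓

g(u) = u^3 - 6u^2 - 5u - 5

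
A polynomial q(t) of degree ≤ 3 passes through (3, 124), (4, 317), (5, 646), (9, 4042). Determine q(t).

Write q(t) = at^3 + bt^2 + ct + d. Substituting each data point gives a linear system:
  27a + 9b + 3c + d = 124
  64a + 16b + 4c + d = 317
  125a + 25b + 5c + d = 646
  729a + 81b + 9c + d = 4042
Solving the system yields a = 6, b = -4, c = -1, d = 1.
So q(t) = 6t³ - 4t² - t + 1.
Check: q(4) = 317. ✓

q(t) = 6t^3 - 4t^2 - t + 1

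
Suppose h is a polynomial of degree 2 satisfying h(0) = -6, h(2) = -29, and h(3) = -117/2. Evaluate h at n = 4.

Using the Lagrange interpolation formula with nodes 0, 2, 3:
  L_0(n) = (n - 2)(n - 3) / 6
  L_1(n) = n(n - 3) / -2
  L_2(n) = n(n - 2) / 3
Then h(n) = -6·L_0(n) - 29·L_1(n) - 117/2·L_2(n).
Expanding and collecting terms gives h(n) = -6n^2 + (1/2)n - 6.
Evaluating at n = 4: h(4) = -100.

-100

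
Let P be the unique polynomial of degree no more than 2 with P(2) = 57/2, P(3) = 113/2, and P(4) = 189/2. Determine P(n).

Write P(n) = an^2 + bn + c. Substituting each data point gives a linear system:
  4a + 2b + c = 57/2
  9a + 3b + c = 113/2
  16a + 4b + c = 189/2
Solving the system yields a = 5, b = 3, c = 5/2.
So P(n) = 5n² + 3n + 5/2.
Check: P(4) = 189/2. ✓

P(n) = 5n^2 + 3n + 5/2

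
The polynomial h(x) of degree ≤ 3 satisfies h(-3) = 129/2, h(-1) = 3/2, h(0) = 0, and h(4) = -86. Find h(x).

h(x) = -2x^3 + 2x^2 + (5/2)x

Write h(x) = ax^3 + bx^2 + cx + d. Substituting each data point gives a linear system:
  -27a + 9b - 3c + d = 129/2
  -a + b - c + d = 3/2
  d = 0
  64a + 16b + 4c + d = -86
Solving the system yields a = -2, b = 2, c = 5/2, d = 0.
So h(x) = -2x^3 + 2x^2 + (5/2)x.
Check: h(0) = 0. ✓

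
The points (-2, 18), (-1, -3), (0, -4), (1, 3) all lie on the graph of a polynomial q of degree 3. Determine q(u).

q(u) = -2u^3 + 4u^2 + 5u - 4

Write q(u) = au^3 + bu^2 + cu + d. Substituting each data point gives a linear system:
  -8a + 4b - 2c + d = 18
  -a + b - c + d = -3
  d = -4
  a + b + c + d = 3
Solving the system yields a = -2, b = 4, c = 5, d = -4.
So q(u) = -2u^3 + 4u^2 + 5u - 4.
Check: q(-2) = 18. ✓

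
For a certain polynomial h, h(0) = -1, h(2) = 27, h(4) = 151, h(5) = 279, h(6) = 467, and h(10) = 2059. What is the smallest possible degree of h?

3

Divided differences on the nodes 0, 2, 4, 5, 6, 10:
  order 0: -1  27  151  279  467  2059
  order 1: 14  62  128  188  398
  order 2: 12  22  30  42
  order 3: 2  2  2
  order 4: 0  0
  order 5: 0
The order-3 divided differences are all 2 (nonzero) and every higher order vanishes, so the data lies on a polynomial of degree exactly 3.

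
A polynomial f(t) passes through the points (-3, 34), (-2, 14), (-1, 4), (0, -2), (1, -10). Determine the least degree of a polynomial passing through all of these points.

3

Forward differences of the values at t = -3, -2, -1, 0, 1:
  f  : 34  14  4  -2  -10
  Δ  : -20  -10  -6  -8
  Δ^2: 10  4  -2
  Δ^3: -6  -6
  Δ^4: 0
The third differences are constant (-6) and nonzero, while all higher differences vanish, so the minimal degree is 3.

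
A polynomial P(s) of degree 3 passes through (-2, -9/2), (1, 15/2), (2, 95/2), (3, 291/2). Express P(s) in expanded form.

P(s) = 4s^3 + 5s^2 - 3s + 3/2

Write P(s) = as^3 + bs^2 + cs + d. Substituting each data point gives a linear system:
  -8a + 4b - 2c + d = -9/2
  a + b + c + d = 15/2
  8a + 4b + 2c + d = 95/2
  27a + 9b + 3c + d = 291/2
Solving the system yields a = 4, b = 5, c = -3, d = 3/2.
So P(s) = 4s³ + 5s² - 3s + 3/2.
Check: P(1) = 15/2. ✓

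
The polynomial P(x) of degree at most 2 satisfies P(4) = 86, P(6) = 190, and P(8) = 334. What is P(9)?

Write P(x) = ax^2 + bx + c. Substituting each data point gives a linear system:
  16a + 4b + c = 86
  36a + 6b + c = 190
  64a + 8b + c = 334
Solving the system yields a = 5, b = 2, c = -2.
So P(x) = 5x^2 + 2x - 2.
Then P(9) = 421.

421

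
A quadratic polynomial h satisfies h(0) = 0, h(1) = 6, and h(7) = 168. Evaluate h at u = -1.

0

Using the Lagrange interpolation formula with nodes 0, 1, 7:
  L_0(u) = (u - 1)(u - 7) / 7
  L_1(u) = u(u - 7) / -6
  L_2(u) = u(u - 1) / 42
Then h(u) = 0·L_0(u) + 6·L_1(u) + 168·L_2(u).
Expanding and collecting terms gives h(u) = 3u^2 + 3u.
Evaluating at u = -1: h(-1) = 0.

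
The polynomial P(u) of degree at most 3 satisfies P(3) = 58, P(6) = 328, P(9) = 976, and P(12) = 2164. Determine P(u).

P(u) = u^3 + 3u^2 + 4

Write P(u) = au^3 + bu^2 + cu + d. Substituting each data point gives a linear system:
  27a + 9b + 3c + d = 58
  216a + 36b + 6c + d = 328
  729a + 81b + 9c + d = 976
  1728a + 144b + 12c + d = 2164
Solving the system yields a = 1, b = 3, c = 0, d = 4.
So P(u) = u^3 + 3u^2 + 4.
Check: P(9) = 976. ✓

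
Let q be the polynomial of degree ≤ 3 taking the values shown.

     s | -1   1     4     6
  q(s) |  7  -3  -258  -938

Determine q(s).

q(s) = -5s^3 + 4s^2 - 2

Write q(s) = as^3 + bs^2 + cs + d. Substituting each data point gives a linear system:
  -a + b - c + d = 7
  a + b + c + d = -3
  64a + 16b + 4c + d = -258
  216a + 36b + 6c + d = -938
Solving the system yields a = -5, b = 4, c = 0, d = -2.
So q(s) = -5s^3 + 4s^2 - 2.
Check: q(1) = -3. ✓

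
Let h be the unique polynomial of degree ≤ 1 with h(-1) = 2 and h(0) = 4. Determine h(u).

h(u) = 2u + 4

Using the Lagrange interpolation formula with nodes -1, 0:
  L_0(u) = u / -1
  L_1(u) = (u + 1) / 1
Then h(u) = 2·L_0(u) + 4·L_1(u).
Expanding and collecting terms gives h(u) = 2u + 4.
Check: h(0) = 4. ✓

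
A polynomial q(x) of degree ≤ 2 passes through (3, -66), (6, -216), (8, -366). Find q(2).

-36

Using the Lagrange interpolation formula with nodes 3, 6, 8:
  L_0(x) = (x - 6)(x - 8) / 15
  L_1(x) = (x - 3)(x - 8) / -6
  L_2(x) = (x - 3)(x - 6) / 10
Then q(x) = -66·L_0(x) - 216·L_1(x) - 366·L_2(x).
Expanding and collecting terms gives q(x) = -5x^2 - 5x - 6.
Evaluating at x = 2: q(2) = -36.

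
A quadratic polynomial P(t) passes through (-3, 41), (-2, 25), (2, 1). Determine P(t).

P(t) = 2t^2 - 6t + 5

Write P(t) = at^2 + bt + c. Substituting each data point gives a linear system:
  9a - 3b + c = 41
  4a - 2b + c = 25
  4a + 2b + c = 1
Solving the system yields a = 2, b = -6, c = 5.
So P(t) = 2t² - 6t + 5.
Check: P(-2) = 25. ✓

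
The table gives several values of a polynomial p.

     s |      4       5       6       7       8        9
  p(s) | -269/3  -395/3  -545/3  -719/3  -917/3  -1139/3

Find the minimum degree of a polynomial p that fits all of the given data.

2

Forward differences of the values at s = 4, 5, 6, 7, 8, 9:
  p  : -269/3  -395/3  -545/3  -719/3  -917/3  -1139/3
  Δ  : -42  -50  -58  -66  -74
  Δ^2: -8  -8  -8  -8
  Δ^3: 0  0  0
  Δ^4: 0  0
  Δ^5: 0
The second differences are constant (-8) and nonzero, while all higher differences vanish, so the minimal degree is 2.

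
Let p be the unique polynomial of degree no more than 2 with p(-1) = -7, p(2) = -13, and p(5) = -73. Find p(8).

Forward differences of the values at s = -1, 2, 5:
  p  : -7  -13  -73
  Δ  : -6  -60
  Δ^2: -54
The second differences are constant, confirming degree 2.
Interpolating (Newton forward form) and evaluating at s = 8 gives p(8) = -187.

-187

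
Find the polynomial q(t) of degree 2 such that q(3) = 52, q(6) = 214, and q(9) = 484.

Using the Lagrange interpolation formula with nodes 3, 6, 9:
  L_0(t) = (t - 6)(t - 9) / 18
  L_1(t) = (t - 3)(t - 9) / -9
  L_2(t) = (t - 3)(t - 6) / 18
Then q(t) = 52·L_0(t) + 214·L_1(t) + 484·L_2(t).
Expanding and collecting terms gives q(t) = 6t^2 - 2.
Check: q(9) = 484. ✓

q(t) = 6t^2 - 2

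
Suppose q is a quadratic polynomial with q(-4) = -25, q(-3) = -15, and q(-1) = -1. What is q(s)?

Using the Lagrange interpolation formula with nodes -4, -3, -1:
  L_0(s) = (s + 3)(s + 1) / 3
  L_1(s) = (s + 4)(s + 1) / -2
  L_2(s) = (s + 4)(s + 3) / 6
Then q(s) = -25·L_0(s) - 15·L_1(s) - 1·L_2(s).
Expanding and collecting terms gives q(s) = -s^2 + 3s + 3.
Check: q(-3) = -15. ✓

q(s) = -s^2 + 3s + 3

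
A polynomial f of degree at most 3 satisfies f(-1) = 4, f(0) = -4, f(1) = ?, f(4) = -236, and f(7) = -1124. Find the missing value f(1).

-14

The 4 known points determine the degree-3 polynomial uniquely.
Write f(x) = ax^3 + bx^2 + cx + d. Substituting each data point gives a linear system:
  -a + b - c + d = 4
  d = -4
  64a + 16b + 4c + d = -236
  343a + 49b + 7c + d = -1124
Solving the system yields a = -3, b = -1, c = -6, d = -4.
So f(x) = -3x³ - x² - 6x - 4.
Then f(1) = -14.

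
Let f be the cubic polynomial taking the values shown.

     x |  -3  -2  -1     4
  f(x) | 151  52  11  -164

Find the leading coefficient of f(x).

-4

Write f(x) = ax^3 + bx^2 + cx + d. Substituting each data point gives a linear system:
  -27a + 9b - 3c + d = 151
  -8a + 4b - 2c + d = 52
  -a + b - c + d = 11
  64a + 16b + 4c + d = -164
Solving the system yields a = -4, b = 5, c = 2, d = 4.
So f(x) = -4x^3 + 5x^2 + 2x + 4.
The leading coefficient is -4.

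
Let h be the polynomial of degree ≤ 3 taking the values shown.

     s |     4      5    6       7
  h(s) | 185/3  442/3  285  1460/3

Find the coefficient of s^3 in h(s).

2

Write h(s) = as^3 + bs^2 + cs + d. Substituting each data point gives a linear system:
  64a + 16b + 4c + d = 185/3
  125a + 25b + 5c + d = 442/3
  216a + 36b + 6c + d = 285
  343a + 49b + 7c + d = 1460/3
Solving the system yields a = 2, b = -4, c = -1/3, d = -1.
So h(s) = 2s^3 - 4s^2 - (1/3)s - 1.
The leading coefficient is 2.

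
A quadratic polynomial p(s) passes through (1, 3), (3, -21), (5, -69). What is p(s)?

p(s) = -3s^2 + 6

Using the Lagrange interpolation formula with nodes 1, 3, 5:
  L_0(s) = (s - 3)(s - 5) / 8
  L_1(s) = (s - 1)(s - 5) / -4
  L_2(s) = (s - 1)(s - 3) / 8
Then p(s) = 3·L_0(s) - 21·L_1(s) - 69·L_2(s).
Expanding and collecting terms gives p(s) = -3s^2 + 6.
Check: p(3) = -21. ✓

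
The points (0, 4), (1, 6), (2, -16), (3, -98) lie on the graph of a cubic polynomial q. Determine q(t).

q(t) = -6t^3 + 6t^2 + 2t + 4

Using the Lagrange interpolation formula with nodes 0, 1, 2, 3:
  L_0(t) = (t - 1)(t - 2)(t - 3) / -6
  L_1(t) = t(t - 2)(t - 3) / 2
  L_2(t) = t(t - 1)(t - 3) / -2
  L_3(t) = t(t - 1)(t - 2) / 6
Then q(t) = 4·L_0(t) + 6·L_1(t) - 16·L_2(t) - 98·L_3(t).
Expanding and collecting terms gives q(t) = -6t^3 + 6t^2 + 2t + 4.
Check: q(0) = 4. ✓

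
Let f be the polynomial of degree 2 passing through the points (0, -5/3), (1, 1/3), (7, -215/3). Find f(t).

f(t) = -2t^2 + 4t - 5/3

Using the Lagrange interpolation formula with nodes 0, 1, 7:
  L_0(t) = (t - 1)(t - 7) / 7
  L_1(t) = t(t - 7) / -6
  L_2(t) = t(t - 1) / 42
Then f(t) = -5/3·L_0(t) + 1/3·L_1(t) - 215/3·L_2(t).
Expanding and collecting terms gives f(t) = -2t^2 + 4t - 5/3.
Check: f(7) = -215/3. ✓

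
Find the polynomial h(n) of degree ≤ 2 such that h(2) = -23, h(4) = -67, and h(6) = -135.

h(n) = -3n^2 - 4n - 3

Using the Lagrange interpolation formula with nodes 2, 4, 6:
  L_0(n) = (n - 4)(n - 6) / 8
  L_1(n) = (n - 2)(n - 6) / -4
  L_2(n) = (n - 2)(n - 4) / 8
Then h(n) = -23·L_0(n) - 67·L_1(n) - 135·L_2(n).
Expanding and collecting terms gives h(n) = -3n² - 4n - 3.
Check: h(6) = -135. ✓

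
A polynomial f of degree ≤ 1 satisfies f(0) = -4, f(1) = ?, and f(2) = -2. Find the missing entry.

-3

The 2 known points determine the degree-1 polynomial uniquely.
Write f(u) = au + b. Substituting each data point gives a linear system:
  b = -4
  2a + b = -2
Solving the system yields a = 1, b = -4.
So f(u) = u - 4.
Then f(1) = -3.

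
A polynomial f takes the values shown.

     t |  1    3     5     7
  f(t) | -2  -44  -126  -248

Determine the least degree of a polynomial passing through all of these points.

Forward differences of the values at t = 1, 3, 5, 7:
  f  : -2  -44  -126  -248
  Δ  : -42  -82  -122
  Δ^2: -40  -40
  Δ^3: 0
The second differences are constant (-40) and nonzero, while all higher differences vanish, so the minimal degree is 2.

2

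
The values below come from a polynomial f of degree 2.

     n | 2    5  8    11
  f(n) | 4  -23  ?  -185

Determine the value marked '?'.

-86

On equispaced nodes a degree-2 polynomial has vanishing third forward difference, so
  - f(2) + 3·f(5) - 3·f(8) + f(11) = 0.
Substituting the known values and solving for f(8):
  -3·f(8) = 258
  f(8) = -86.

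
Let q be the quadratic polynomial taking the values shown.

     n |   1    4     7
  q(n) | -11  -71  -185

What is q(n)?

q(n) = -3n^2 - 5n - 3

Using the Lagrange interpolation formula with nodes 1, 4, 7:
  L_0(n) = (n - 4)(n - 7) / 18
  L_1(n) = (n - 1)(n - 7) / -9
  L_2(n) = (n - 1)(n - 4) / 18
Then q(n) = -11·L_0(n) - 71·L_1(n) - 185·L_2(n).
Expanding and collecting terms gives q(n) = -3n^2 - 5n - 3.
Check: q(7) = -185. ✓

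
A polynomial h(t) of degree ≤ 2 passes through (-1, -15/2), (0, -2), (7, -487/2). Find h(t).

h(t) = -5t^2 + (1/2)t - 2

Write h(t) = at^2 + bt + c. Substituting each data point gives a linear system:
  a - b + c = -15/2
  c = -2
  49a + 7b + c = -487/2
Solving the system yields a = -5, b = 1/2, c = -2.
So h(t) = -5t^2 + (1/2)t - 2.
Check: h(-1) = -15/2. ✓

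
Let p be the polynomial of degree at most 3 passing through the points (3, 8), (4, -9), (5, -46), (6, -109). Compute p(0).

Forward differences of the values at s = 3, 4, 5, 6:
  p  : 8  -9  -46  -109
  Δ  : -17  -37  -63
  Δ^2: -20  -26
  Δ^3: -6
The third differences are constant, confirming degree 3.
Interpolating (Newton forward form) and evaluating at s = 0 gives p(0) = -1.

-1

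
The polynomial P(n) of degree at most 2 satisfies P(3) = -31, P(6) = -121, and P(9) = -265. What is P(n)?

P(n) = -3n^2 - 3n + 5

Write P(n) = an^2 + bn + c. Substituting each data point gives a linear system:
  9a + 3b + c = -31
  36a + 6b + c = -121
  81a + 9b + c = -265
Solving the system yields a = -3, b = -3, c = 5.
So P(n) = -3n^2 - 3n + 5.
Check: P(3) = -31. ✓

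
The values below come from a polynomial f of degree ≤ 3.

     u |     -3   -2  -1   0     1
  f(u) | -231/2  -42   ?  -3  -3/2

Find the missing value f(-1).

-21/2

The 4 known points determine the degree-3 polynomial uniquely.
Write f(u) = au^3 + bu^2 + cu + d. Substituting each data point gives a linear system:
  -27a + 9b - 3c + d = -231/2
  -8a + 4b - 2c + d = -42
  d = -3
  a + b + c + d = -3/2
Solving the system yields a = 3, b = -3, c = 3/2, d = -3.
So f(u) = 3u^3 - 3u^2 + (3/2)u - 3.
Then f(-1) = -21/2.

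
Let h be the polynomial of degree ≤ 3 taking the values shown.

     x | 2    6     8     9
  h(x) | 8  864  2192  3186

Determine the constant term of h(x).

Write h(x) = ax^3 + bx^2 + cx + d. Substituting each data point gives a linear system:
  8a + 4b + 2c + d = 8
  216a + 36b + 6c + d = 864
  512a + 64b + 8c + d = 2192
  729a + 81b + 9c + d = 3186
Solving the system yields a = 5, b = -5, c = -6, d = 0.
So h(x) = 5x^3 - 5x^2 - 6x.
The constant term is 0.

0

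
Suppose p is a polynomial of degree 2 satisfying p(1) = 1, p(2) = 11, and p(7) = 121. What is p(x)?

p(x) = 2x^2 + 4x - 5

Using the Lagrange interpolation formula with nodes 1, 2, 7:
  L_0(x) = (x - 2)(x - 7) / 6
  L_1(x) = (x - 1)(x - 7) / -5
  L_2(x) = (x - 1)(x - 2) / 30
Then p(x) = 1·L_0(x) + 11·L_1(x) + 121·L_2(x).
Expanding and collecting terms gives p(x) = 2x² + 4x - 5.
Check: p(2) = 11. ✓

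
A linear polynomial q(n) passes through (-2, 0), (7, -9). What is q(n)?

Write q(n) = an + b. Substituting each data point gives a linear system:
  -2a + b = 0
  7a + b = -9
Solving the system yields a = -1, b = -2.
So q(n) = -n - 2.
Check: q(-2) = 0. ✓

q(n) = -n - 2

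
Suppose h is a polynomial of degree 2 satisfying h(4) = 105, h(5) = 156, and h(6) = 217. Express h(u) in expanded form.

h(u) = 5u^2 + 6u + 1

Using the Lagrange interpolation formula with nodes 4, 5, 6:
  L_0(u) = (u - 5)(u - 6) / 2
  L_1(u) = (u - 4)(u - 6) / -1
  L_2(u) = (u - 4)(u - 5) / 2
Then h(u) = 105·L_0(u) + 156·L_1(u) + 217·L_2(u).
Expanding and collecting terms gives h(u) = 5u^2 + 6u + 1.
Check: h(5) = 156. ✓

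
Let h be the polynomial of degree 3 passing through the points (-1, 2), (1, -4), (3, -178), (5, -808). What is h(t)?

Write h(t) = at^3 + bt^2 + ct + d. Substituting each data point gives a linear system:
  -a + b - c + d = 2
  a + b + c + d = -4
  27a + 9b + 3c + d = -178
  125a + 25b + 5c + d = -808
Solving the system yields a = -6, b = -3, c = 3, d = 2.
So h(t) = -6t³ - 3t² + 3t + 2.
Check: h(3) = -178. ✓

h(t) = -6t^3 - 3t^2 + 3t + 2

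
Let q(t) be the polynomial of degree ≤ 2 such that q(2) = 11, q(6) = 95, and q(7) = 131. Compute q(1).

5

Write q(t) = at^2 + bt + c. Substituting each data point gives a linear system:
  4a + 2b + c = 11
  36a + 6b + c = 95
  49a + 7b + c = 131
Solving the system yields a = 3, b = -3, c = 5.
So q(t) = 3t^2 - 3t + 5.
Then q(1) = 5.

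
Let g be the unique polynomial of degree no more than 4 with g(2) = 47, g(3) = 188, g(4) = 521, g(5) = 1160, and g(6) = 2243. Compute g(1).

8

Write g(x) = ax^4 + bx^3 + cx^2 + dx + e. Substituting each data point gives a linear system:
  16a + 8b + 4c + 2d + e = 47
  81a + 27b + 9c + 3d + e = 188
  256a + 64b + 16c + 4d + e = 521
  625a + 125b + 25c + 5d + e = 1160
  1296a + 216b + 36c + 6d + e = 2243
Solving the system yields a = 1, b = 5, c = -4, d = 1, e = 5.
So g(x) = x^4 + 5x^3 - 4x^2 + x + 5.
Then g(1) = 8.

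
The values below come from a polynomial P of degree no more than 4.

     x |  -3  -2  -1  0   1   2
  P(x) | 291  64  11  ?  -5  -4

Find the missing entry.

6

The 5 known points determine the degree-4 polynomial uniquely.
Write P(x) = ax^4 + bx^3 + cx^2 + dx + e. Substituting each data point gives a linear system:
  81a - 27b + 9c - 3d + e = 291
  16a - 8b + 4c - 2d + e = 64
  a - b + c - d + e = 11
  a + b + c + d + e = -5
  16a + 8b + 4c + 2d + e = -4
Solving the system yields a = 3, b = -3, c = -6, d = -5, e = 6.
So P(x) = 3x^4 - 3x^3 - 6x^2 - 5x + 6.
Then P(0) = 6.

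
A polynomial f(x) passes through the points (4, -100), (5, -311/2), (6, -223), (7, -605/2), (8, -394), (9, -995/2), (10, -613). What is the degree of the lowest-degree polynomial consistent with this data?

2

Forward differences of the values at x = 4, 5, 6, 7, 8, 9, 10:
  f  : -100  -311/2  -223  -605/2  -394  -995/2  -613
  Δ  : -111/2  -135/2  -159/2  -183/2  -207/2  -231/2
  Δ^2: -12  -12  -12  -12  -12
  Δ^3: 0  0  0  0
  Δ^4: 0  0  0
  Δ^5: 0  0
  Δ^6: 0
The second differences are constant (-12) and nonzero, while all higher differences vanish, so the minimal degree is 2.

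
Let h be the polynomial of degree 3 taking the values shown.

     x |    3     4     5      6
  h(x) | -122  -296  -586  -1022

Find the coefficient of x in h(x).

Write h(x) = ax^3 + bx^2 + cx + d. Substituting each data point gives a linear system:
  27a + 9b + 3c + d = -122
  64a + 16b + 4c + d = -296
  125a + 25b + 5c + d = -586
  216a + 36b + 6c + d = -1022
Solving the system yields a = -5, b = 2, c = -3, d = 4.
So h(x) = -5x^3 + 2x^2 - 3x + 4.
The coefficient of x is -3.

-3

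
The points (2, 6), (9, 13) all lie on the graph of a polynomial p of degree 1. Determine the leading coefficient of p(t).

Write p(t) = at + b. Substituting each data point gives a linear system:
  2a + b = 6
  9a + b = 13
Solving the system yields a = 1, b = 4.
So p(t) = t + 4.
The leading coefficient is 1.

1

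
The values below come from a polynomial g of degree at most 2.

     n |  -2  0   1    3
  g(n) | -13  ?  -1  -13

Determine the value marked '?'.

The 3 known points determine the degree-2 polynomial uniquely.
Write g(n) = an^2 + bn + c. Substituting each data point gives a linear system:
  4a - 2b + c = -13
  a + b + c = -1
  9a + 3b + c = -13
Solving the system yields a = -2, b = 2, c = -1.
So g(n) = -2n^2 + 2n - 1.
Then g(0) = -1.

-1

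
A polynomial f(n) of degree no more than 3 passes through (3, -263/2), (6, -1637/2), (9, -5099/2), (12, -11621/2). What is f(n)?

Write f(n) = an^3 + bn^2 + cn + d. Substituting each data point gives a linear system:
  27a + 9b + 3c + d = -263/2
  216a + 36b + 6c + d = -1637/2
  729a + 81b + 9c + d = -5099/2
  1728a + 144b + 12c + d = -11621/2
Solving the system yields a = -3, b = -4, c = -4, d = -5/2.
So f(n) = -3n^3 - 4n^2 - 4n - 5/2.
Check: f(6) = -1637/2. ✓

f(n) = -3n^3 - 4n^2 - 4n - 5/2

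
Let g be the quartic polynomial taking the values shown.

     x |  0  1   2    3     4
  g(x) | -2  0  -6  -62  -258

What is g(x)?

g(x) = -2x^4 + 5x^3 - 5x^2 + 4x - 2

Write g(x) = ax^4 + bx^3 + cx^2 + dx + e. Substituting each data point gives a linear system:
  e = -2
  a + b + c + d + e = 0
  16a + 8b + 4c + 2d + e = -6
  81a + 27b + 9c + 3d + e = -62
  256a + 64b + 16c + 4d + e = -258
Solving the system yields a = -2, b = 5, c = -5, d = 4, e = -2.
So g(x) = -2x⁴ + 5x³ - 5x² + 4x - 2.
Check: g(1) = 0. ✓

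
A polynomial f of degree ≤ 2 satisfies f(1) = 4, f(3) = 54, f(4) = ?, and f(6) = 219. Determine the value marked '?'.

97

The 3 known points determine the degree-2 polynomial uniquely.
Write f(s) = as^2 + bs + c. Substituting each data point gives a linear system:
  a + b + c = 4
  9a + 3b + c = 54
  36a + 6b + c = 219
Solving the system yields a = 6, b = 1, c = -3.
So f(s) = 6s² + s - 3.
Then f(4) = 97.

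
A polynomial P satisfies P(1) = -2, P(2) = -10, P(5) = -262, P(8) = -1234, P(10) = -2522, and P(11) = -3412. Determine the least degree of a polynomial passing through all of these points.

Divided differences on the nodes 1, 2, 5, 8, 10, 11:
  order 0: -2  -10  -262  -1234  -2522  -3412
  order 1: -8  -84  -324  -644  -890
  order 2: -19  -40  -64  -82
  order 3: -3  -3  -3
  order 4: 0  0
  order 5: 0
The order-3 divided differences are all -3 (nonzero) and every higher order vanishes, so the data lies on a polynomial of degree exactly 3.

3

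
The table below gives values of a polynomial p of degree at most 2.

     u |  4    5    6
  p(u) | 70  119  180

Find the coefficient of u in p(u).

-5

Write p(u) = au^2 + bu + c. Substituting each data point gives a linear system:
  16a + 4b + c = 70
  25a + 5b + c = 119
  36a + 6b + c = 180
Solving the system yields a = 6, b = -5, c = -6.
So p(u) = 6u^2 - 5u - 6.
The coefficient of u is -5.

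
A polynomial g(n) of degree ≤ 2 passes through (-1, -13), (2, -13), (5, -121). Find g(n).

g(n) = -6n^2 + 6n - 1

Using the Lagrange interpolation formula with nodes -1, 2, 5:
  L_0(n) = (n - 2)(n - 5) / 18
  L_1(n) = (n + 1)(n - 5) / -9
  L_2(n) = (n + 1)(n - 2) / 18
Then g(n) = -13·L_0(n) - 13·L_1(n) - 121·L_2(n).
Expanding and collecting terms gives g(n) = -6n^2 + 6n - 1.
Check: g(5) = -121. ✓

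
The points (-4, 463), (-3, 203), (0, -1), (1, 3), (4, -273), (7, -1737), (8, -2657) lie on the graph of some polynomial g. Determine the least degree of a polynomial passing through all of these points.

3

Divided differences on the nodes -4, -3, 0, 1, 4, 7, 8:
  order 0: 463  203  -1  3  -273  -1737  -2657
  order 1: -260  -68  4  -92  -488  -920
  order 2: 48  18  -24  -66  -108
  order 3: -6  -6  -6  -6
  order 4: 0  0  0
  order 5: 0  0
  order 6: 0
The order-3 divided differences are all -6 (nonzero) and every higher order vanishes, so the data lies on a polynomial of degree exactly 3.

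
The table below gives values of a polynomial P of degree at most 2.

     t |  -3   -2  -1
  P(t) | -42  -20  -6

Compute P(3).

Using the Lagrange interpolation formula with nodes -3, -2, -1:
  L_0(t) = (t + 2)(t + 1) / 2
  L_1(t) = (t + 3)(t + 1) / -1
  L_2(t) = (t + 3)(t + 2) / 2
Then P(t) = -42·L_0(t) - 20·L_1(t) - 6·L_2(t).
Expanding and collecting terms gives P(t) = -4t² + 2t.
Evaluating at t = 3: P(3) = -30.

-30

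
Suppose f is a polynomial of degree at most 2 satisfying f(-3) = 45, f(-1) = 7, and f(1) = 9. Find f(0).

3

Write f(u) = au^2 + bu + c. Substituting each data point gives a linear system:
  9a - 3b + c = 45
  a - b + c = 7
  a + b + c = 9
Solving the system yields a = 5, b = 1, c = 3.
So f(u) = 5u² + u + 3.
Then f(0) = 3.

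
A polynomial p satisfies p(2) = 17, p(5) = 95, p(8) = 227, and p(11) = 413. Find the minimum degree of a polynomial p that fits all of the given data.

Forward differences of the values at u = 2, 5, 8, 11:
  p  : 17  95  227  413
  Δ  : 78  132  186
  Δ^2: 54  54
  Δ^3: 0
The second differences are constant (54) and nonzero, while all higher differences vanish, so the minimal degree is 2.

2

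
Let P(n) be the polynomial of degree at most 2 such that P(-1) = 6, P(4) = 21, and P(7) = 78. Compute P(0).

1

Using the Lagrange interpolation formula with nodes -1, 4, 7:
  L_0(n) = (n - 4)(n - 7) / 40
  L_1(n) = (n + 1)(n - 7) / -15
  L_2(n) = (n + 1)(n - 4) / 24
Then P(n) = 6·L_0(n) + 21·L_1(n) + 78·L_2(n).
Expanding and collecting terms gives P(n) = 2n^2 - 3n + 1.
Evaluating at n = 0: P(0) = 1.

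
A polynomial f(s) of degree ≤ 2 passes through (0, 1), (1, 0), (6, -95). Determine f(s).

Write f(s) = as^2 + bs + c. Substituting each data point gives a linear system:
  c = 1
  a + b + c = 0
  36a + 6b + c = -95
Solving the system yields a = -3, b = 2, c = 1.
So f(s) = -3s^2 + 2s + 1.
Check: f(6) = -95. ✓

f(s) = -3s^2 + 2s + 1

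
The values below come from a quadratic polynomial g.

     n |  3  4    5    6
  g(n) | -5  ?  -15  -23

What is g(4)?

The 3 known points determine the degree-2 polynomial uniquely.
Write g(n) = an^2 + bn + c. Substituting each data point gives a linear system:
  9a + 3b + c = -5
  25a + 5b + c = -15
  36a + 6b + c = -23
Solving the system yields a = -1, b = 3, c = -5.
So g(n) = -n^2 + 3n - 5.
Then g(4) = -9.

-9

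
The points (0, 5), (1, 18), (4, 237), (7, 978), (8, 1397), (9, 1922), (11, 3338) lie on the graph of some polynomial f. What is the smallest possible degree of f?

3

Divided differences on the nodes 0, 1, 4, 7, 8, 9, 11:
  order 0: 5  18  237  978  1397  1922  3338
  order 1: 13  73  247  419  525  708
  order 2: 15  29  43  53  61
  order 3: 2  2  2  2
  order 4: 0  0  0
  order 5: 0  0
  order 6: 0
The order-3 divided differences are all 2 (nonzero) and every higher order vanishes, so the data lies on a polynomial of degree exactly 3.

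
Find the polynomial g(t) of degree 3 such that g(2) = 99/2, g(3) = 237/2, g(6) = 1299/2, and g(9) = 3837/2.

g(t) = 2t^3 + 5t^2 + 6t + 3/2

Using the Lagrange interpolation formula with nodes 2, 3, 6, 9:
  L_0(t) = (t - 3)(t - 6)(t - 9) / -28
  L_1(t) = (t - 2)(t - 6)(t - 9) / 18
  L_2(t) = (t - 2)(t - 3)(t - 9) / -36
  L_3(t) = (t - 2)(t - 3)(t - 6) / 126
Then g(t) = 99/2·L_0(t) + 237/2·L_1(t) + 1299/2·L_2(t) + 3837/2·L_3(t).
Expanding and collecting terms gives g(t) = 2t^3 + 5t^2 + 6t + 3/2.
Check: g(9) = 3837/2. ✓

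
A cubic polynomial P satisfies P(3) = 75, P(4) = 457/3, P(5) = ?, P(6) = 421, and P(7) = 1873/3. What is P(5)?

797/3

On equispaced nodes a degree-3 polynomial has vanishing fourth forward difference, so
  P(3) - 4·P(4) + 6·P(5) - 4·P(6) + P(7) = 0.
Substituting the known values and solving for P(5):
  6·P(5) = 1594
  P(5) = 797/3.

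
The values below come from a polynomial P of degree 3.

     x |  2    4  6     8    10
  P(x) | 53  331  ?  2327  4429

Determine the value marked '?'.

1025

The 4 known points determine the degree-3 polynomial uniquely.
Write P(x) = ax^3 + bx^2 + cx + d. Substituting each data point gives a linear system:
  8a + 4b + 2c + d = 53
  64a + 16b + 4c + d = 331
  512a + 64b + 8c + d = 2327
  1000a + 100b + 10c + d = 4429
Solving the system yields a = 4, b = 4, c = 3, d = -1.
So P(x) = 4x^3 + 4x^2 + 3x - 1.
Then P(6) = 1025.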